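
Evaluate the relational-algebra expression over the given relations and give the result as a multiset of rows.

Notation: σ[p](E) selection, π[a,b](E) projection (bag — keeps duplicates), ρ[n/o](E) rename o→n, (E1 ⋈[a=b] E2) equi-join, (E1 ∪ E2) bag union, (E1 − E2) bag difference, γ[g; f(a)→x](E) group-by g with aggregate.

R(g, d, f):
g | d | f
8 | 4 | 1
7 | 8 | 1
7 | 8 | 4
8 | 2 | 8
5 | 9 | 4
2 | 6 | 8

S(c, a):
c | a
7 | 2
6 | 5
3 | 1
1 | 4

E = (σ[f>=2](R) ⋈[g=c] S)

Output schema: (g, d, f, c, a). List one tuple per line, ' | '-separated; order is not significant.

Subexpression sizes:
  R → 6
  σ[f>=2](R) → 4
  S → 4
  (σ[f>=2](R) ⋈[g=c] S) → 1

== RESULT ==
g | d | f | c | a
7 | 8 | 4 | 7 | 2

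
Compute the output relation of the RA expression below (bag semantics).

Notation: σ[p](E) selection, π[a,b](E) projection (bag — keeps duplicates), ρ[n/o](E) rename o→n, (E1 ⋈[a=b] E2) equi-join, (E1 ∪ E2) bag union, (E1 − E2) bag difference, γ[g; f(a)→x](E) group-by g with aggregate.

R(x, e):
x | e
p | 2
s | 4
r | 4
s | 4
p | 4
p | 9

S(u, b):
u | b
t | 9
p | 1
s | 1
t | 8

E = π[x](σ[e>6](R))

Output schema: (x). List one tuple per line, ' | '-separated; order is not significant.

Row counts bottom-up:
  R → 6
  σ[e>6](R) → 1
  π[x](σ[e>6](R)) → 1

== RESULT ==
x
p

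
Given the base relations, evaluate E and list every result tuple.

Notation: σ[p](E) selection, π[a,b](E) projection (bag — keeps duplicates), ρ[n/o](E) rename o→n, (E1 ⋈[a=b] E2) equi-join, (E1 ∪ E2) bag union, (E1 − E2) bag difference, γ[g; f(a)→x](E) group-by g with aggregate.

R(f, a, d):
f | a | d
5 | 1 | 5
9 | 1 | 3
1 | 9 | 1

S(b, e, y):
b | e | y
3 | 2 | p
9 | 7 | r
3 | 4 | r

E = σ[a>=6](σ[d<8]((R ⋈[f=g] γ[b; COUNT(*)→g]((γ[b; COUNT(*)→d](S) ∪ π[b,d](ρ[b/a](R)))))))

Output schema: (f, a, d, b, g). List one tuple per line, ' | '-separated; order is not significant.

Stepwise |·|:
  R → 3
  S → 3
  γ[b; COUNT(*)→d](S) → 2
  R → 3
  ρ[b/a](R) → 3
  π[b,d](ρ[b/a](R)) → 3
  (γ[b; COUNT(*)→d](S) ∪ π[b,d](ρ[b/a](R))) → 5
  γ[b; COUNT(*)→g]((γ[b; COUNT(*)→d](S) ∪ π[b,d](ρ[b/a](R)))) → 3
  (R ⋈[f=g] γ[b; COUNT(*)→g]((γ[b; COUNT(*)→d](S) ∪ π[b,d](ρ[b/a](R))))) → 1
  σ[d<8]((R ⋈[f=g] γ[b; COUNT(*)→g]((γ[b; COUNT(*)→d](S) ∪ π[b,d](ρ[b/a](R)))))) → 1
  σ[a>=6](σ[d<8]((R ⋈[f=g] γ[b; COUNT(*)→g]((γ[b; COUNT(*)→d](S) ∪ π[b,d](ρ[b/a](R))))))) → 1

== RESULT ==
f | a | d | b | g
1 | 9 | 1 | 3 | 1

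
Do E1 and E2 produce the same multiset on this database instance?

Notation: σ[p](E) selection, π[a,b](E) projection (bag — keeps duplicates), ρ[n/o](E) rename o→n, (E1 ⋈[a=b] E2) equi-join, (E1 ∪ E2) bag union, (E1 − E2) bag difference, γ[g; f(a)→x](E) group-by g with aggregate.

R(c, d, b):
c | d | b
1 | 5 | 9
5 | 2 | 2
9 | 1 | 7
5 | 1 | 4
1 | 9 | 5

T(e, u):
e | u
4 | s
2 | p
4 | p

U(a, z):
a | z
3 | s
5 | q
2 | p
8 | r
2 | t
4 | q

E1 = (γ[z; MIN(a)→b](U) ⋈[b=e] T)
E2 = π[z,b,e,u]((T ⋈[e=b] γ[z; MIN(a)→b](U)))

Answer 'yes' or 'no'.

E1 per-node cardinality:
  U → 6
  γ[z; MIN(a)→b](U) → 5
  T → 3
  (γ[z; MIN(a)→b](U) ⋈[b=e] T) → 4
E2 per-node cardinality:
  T → 3
  U → 6
  γ[z; MIN(a)→b](U) → 5
  (T ⋈[e=b] γ[z; MIN(a)→b](U)) → 4
  π[z,b,e,u]((T ⋈[e=b] γ[z; MIN(a)→b](U))) → 4

E1 and E2 produce the same multiset:
z | b | e | u
p | 2 | 2 | p
q | 4 | 4 | p
q | 4 | 4 | s
t | 2 | 2 | p

yes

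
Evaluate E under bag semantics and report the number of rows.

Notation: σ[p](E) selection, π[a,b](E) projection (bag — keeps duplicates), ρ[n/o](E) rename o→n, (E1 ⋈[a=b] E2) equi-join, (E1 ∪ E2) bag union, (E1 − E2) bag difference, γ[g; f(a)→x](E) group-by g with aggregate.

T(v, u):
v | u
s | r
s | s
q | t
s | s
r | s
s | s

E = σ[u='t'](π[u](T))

Row counts bottom-up:
  T → 6
  π[u](T) → 6
  σ[u='t'](π[u](T)) → 1

|E| = 1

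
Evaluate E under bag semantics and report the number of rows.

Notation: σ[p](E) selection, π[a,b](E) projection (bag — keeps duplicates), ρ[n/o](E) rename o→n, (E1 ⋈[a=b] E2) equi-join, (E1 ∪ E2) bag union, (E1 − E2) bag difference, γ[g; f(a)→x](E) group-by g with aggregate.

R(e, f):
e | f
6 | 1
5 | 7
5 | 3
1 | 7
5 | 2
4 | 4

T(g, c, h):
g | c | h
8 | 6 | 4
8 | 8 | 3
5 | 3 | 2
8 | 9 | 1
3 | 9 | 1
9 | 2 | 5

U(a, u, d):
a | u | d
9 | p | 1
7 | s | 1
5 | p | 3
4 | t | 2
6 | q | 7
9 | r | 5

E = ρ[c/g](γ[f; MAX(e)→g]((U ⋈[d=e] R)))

Subexpression sizes:
  U → 6
  R → 6
  (U ⋈[d=e] R) → 5
  γ[f; MAX(e)→g]((U ⋈[d=e] R)) → 3
  ρ[c/g](γ[f; MAX(e)→g]((U ⋈[d=e] R))) → 3

|E| = 3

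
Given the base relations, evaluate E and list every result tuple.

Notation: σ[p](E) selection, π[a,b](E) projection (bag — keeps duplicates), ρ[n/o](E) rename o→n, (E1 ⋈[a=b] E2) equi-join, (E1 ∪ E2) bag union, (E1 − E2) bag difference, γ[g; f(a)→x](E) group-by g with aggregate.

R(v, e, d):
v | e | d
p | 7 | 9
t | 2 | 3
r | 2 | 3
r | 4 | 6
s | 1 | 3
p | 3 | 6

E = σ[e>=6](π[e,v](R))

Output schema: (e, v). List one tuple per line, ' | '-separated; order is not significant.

Stepwise |·|:
  R → 6
  π[e,v](R) → 6
  σ[e>=6](π[e,v](R)) → 1

== RESULT ==
e | v
7 | p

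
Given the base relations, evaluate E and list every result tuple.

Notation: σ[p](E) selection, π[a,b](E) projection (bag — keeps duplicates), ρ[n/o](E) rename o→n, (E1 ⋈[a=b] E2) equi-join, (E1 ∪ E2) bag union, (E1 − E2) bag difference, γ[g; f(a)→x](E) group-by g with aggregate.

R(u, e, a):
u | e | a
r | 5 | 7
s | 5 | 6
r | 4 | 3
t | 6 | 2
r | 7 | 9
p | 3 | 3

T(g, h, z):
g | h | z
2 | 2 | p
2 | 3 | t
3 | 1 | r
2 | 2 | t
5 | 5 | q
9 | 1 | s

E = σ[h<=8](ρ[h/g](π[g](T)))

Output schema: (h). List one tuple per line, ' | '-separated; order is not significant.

Per-node cardinality:
  T → 6
  π[g](T) → 6
  ρ[h/g](π[g](T)) → 6
  σ[h<=8](ρ[h/g](π[g](T))) → 5

== RESULT ==
h
2
2
2
3
5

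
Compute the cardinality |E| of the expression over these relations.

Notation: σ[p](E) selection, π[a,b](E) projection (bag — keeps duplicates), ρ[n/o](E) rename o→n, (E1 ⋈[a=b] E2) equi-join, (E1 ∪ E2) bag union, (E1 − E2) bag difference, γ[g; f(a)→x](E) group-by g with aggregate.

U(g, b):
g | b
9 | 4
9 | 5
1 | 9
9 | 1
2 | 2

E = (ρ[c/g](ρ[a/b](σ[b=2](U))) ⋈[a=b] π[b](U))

Stepwise |·|:
  U → 5
  σ[b=2](U) → 1
  ρ[a/b](σ[b=2](U)) → 1
  ρ[c/g](ρ[a/b](σ[b=2](U))) → 1
  U → 5
  π[b](U) → 5
  (ρ[c/g](ρ[a/b](σ[b=2](U))) ⋈[a=b] π[b](U)) → 1

|E| = 1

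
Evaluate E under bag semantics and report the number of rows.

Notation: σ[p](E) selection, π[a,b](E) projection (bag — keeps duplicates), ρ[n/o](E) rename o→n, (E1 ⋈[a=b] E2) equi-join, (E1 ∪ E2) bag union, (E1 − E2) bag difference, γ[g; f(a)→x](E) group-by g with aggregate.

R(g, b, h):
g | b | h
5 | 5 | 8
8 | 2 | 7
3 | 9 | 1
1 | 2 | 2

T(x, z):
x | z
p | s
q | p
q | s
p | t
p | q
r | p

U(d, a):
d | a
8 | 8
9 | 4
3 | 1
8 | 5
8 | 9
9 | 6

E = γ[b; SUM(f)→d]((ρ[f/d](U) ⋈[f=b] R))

Stepwise |·|:
  U → 6
  ρ[f/d](U) → 6
  R → 4
  (ρ[f/d](U) ⋈[f=b] R) → 2
  γ[b; SUM(f)→d]((ρ[f/d](U) ⋈[f=b] R)) → 1

|E| = 1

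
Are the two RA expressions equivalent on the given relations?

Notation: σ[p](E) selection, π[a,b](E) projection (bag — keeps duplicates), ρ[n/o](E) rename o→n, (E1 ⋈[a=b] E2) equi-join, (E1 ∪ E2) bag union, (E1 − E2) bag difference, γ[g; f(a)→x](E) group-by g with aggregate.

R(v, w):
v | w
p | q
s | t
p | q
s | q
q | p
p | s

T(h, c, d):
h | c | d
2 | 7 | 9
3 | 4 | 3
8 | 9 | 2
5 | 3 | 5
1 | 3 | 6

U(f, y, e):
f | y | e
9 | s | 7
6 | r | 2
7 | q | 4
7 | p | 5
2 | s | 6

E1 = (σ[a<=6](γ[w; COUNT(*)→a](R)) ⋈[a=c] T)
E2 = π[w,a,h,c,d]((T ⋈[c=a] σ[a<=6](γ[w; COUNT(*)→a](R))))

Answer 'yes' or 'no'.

E1 row counts bottom-up:
  R → 6
  γ[w; COUNT(*)→a](R) → 4
  σ[a<=6](γ[w; COUNT(*)→a](R)) → 4
  T → 5
  (σ[a<=6](γ[w; COUNT(*)→a](R)) ⋈[a=c] T) → 2
E2 row counts bottom-up:
  T → 5
  R → 6
  γ[w; COUNT(*)→a](R) → 4
  σ[a<=6](γ[w; COUNT(*)→a](R)) → 4
  (T ⋈[c=a] σ[a<=6](γ[w; COUNT(*)→a](R))) → 2
  π[w,a,h,c,d]((T ⋈[c=a] σ[a<=6](γ[w; COUNT(*)→a](R)))) → 2

E1 and E2 produce the same multiset:
w | a | h | c | d
q | 3 | 1 | 3 | 6
q | 3 | 5 | 3 | 5

yes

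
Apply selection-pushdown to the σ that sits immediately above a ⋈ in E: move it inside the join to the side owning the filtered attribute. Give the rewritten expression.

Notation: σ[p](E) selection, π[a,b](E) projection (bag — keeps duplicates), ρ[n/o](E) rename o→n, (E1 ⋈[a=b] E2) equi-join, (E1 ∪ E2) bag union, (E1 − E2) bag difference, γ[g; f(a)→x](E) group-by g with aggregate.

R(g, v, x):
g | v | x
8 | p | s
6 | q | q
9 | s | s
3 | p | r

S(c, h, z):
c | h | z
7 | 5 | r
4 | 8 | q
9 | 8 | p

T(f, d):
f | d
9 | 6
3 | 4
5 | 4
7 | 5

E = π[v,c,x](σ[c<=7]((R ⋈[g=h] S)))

σ filters on c, owned by the right side.
E' = π[v,c,x]((R ⋈[g=h] σ[c<=7](S)))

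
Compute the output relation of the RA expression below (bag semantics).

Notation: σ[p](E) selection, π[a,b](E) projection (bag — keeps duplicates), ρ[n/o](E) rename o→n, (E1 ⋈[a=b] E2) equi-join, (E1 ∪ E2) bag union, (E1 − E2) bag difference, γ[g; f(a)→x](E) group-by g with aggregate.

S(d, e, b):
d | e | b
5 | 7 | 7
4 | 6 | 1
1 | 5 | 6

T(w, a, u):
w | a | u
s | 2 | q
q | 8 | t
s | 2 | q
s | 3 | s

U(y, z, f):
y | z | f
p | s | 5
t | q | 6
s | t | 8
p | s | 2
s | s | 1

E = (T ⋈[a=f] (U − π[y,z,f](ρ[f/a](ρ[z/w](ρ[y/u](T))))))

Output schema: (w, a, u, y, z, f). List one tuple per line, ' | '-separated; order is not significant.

Row counts bottom-up:
  T → 4
  U → 5
  T → 4
  ρ[y/u](T) → 4
  ρ[z/w](ρ[y/u](T)) → 4
  ρ[f/a](ρ[z/w](ρ[y/u](T))) → 4
  π[y,z,f](ρ[f/a](ρ[z/w](ρ[y/u](T)))) → 4
  (U − π[y,z,f](ρ[f/a](ρ[z/w](ρ[y/u](T))))) → 5
  (T ⋈[a=f] (U − π[y,z,f](ρ[f/a](ρ[z/w](ρ[y/u](T)))))) → 3

== RESULT ==
w | a | u | y | z | f
q | 8 | t | s | t | 8
s | 2 | q | p | s | 2
s | 2 | q | p | s | 2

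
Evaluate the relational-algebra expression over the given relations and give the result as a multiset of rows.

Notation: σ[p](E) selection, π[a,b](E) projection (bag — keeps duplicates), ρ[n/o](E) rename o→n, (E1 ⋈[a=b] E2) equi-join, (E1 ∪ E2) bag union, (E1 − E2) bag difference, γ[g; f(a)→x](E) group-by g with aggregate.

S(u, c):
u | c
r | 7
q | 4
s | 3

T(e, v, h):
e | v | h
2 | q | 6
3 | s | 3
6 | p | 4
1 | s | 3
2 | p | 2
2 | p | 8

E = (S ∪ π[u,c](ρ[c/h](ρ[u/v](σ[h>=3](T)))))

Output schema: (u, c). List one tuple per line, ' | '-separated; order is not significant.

Row counts bottom-up:
  S → 3
  T → 6
  σ[h>=3](T) → 5
  ρ[u/v](σ[h>=3](T)) → 5
  ρ[c/h](ρ[u/v](σ[h>=3](T))) → 5
  π[u,c](ρ[c/h](ρ[u/v](σ[h>=3](T)))) → 5
  (S ∪ π[u,c](ρ[c/h](ρ[u/v](σ[h>=3](T))))) → 8

== RESULT ==
u | c
p | 4
p | 8
q | 4
q | 6
r | 7
s | 3
s | 3
s | 3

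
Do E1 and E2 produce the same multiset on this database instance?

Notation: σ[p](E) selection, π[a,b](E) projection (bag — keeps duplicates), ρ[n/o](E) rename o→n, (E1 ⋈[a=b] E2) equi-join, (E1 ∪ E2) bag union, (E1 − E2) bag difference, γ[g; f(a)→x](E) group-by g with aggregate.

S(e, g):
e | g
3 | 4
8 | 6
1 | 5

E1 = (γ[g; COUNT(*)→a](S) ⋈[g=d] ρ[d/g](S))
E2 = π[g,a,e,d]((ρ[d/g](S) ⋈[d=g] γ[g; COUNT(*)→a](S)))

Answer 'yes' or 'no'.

E1 per-node cardinality:
  S → 3
  γ[g; COUNT(*)→a](S) → 3
  S → 3
  ρ[d/g](S) → 3
  (γ[g; COUNT(*)→a](S) ⋈[g=d] ρ[d/g](S)) → 3
E2 per-node cardinality:
  S → 3
  ρ[d/g](S) → 3
  S → 3
  γ[g; COUNT(*)→a](S) → 3
  (ρ[d/g](S) ⋈[d=g] γ[g; COUNT(*)→a](S)) → 3
  π[g,a,e,d]((ρ[d/g](S) ⋈[d=g] γ[g; COUNT(*)→a](S))) → 3

E1 and E2 produce the same multiset:
g | a | e | d
4 | 1 | 3 | 4
5 | 1 | 1 | 5
6 | 1 | 8 | 6

yes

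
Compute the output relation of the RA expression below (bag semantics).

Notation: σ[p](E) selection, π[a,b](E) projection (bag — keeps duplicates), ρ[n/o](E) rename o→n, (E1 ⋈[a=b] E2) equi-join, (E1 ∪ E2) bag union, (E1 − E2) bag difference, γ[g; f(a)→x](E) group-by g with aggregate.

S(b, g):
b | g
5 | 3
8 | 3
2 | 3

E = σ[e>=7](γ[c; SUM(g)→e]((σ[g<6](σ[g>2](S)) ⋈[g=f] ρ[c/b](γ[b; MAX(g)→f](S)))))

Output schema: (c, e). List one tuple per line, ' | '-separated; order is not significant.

Stepwise |·|:
  S → 3
  σ[g>2](S) → 3
  σ[g<6](σ[g>2](S)) → 3
  S → 3
  γ[b; MAX(g)→f](S) → 3
  ρ[c/b](γ[b; MAX(g)→f](S)) → 3
  (σ[g<6](σ[g>2](S)) ⋈[g=f] ρ[c/b](γ[b; MAX(g)→f](S))) → 9
  γ[c; SUM(g)→e]((σ[g<6](σ[g>2](S)) ⋈[g=f] ρ[c/b](γ[b; MAX(g)→f](S)))) → 3
  σ[e>=7](γ[c; SUM(g)→e]((σ[g<6](σ[g>2](S)) ⋈[g=f] ρ[c/b](γ[b; MAX(g)→f](S))))) → 3

== RESULT ==
c | e
2 | 9
5 | 9
8 | 9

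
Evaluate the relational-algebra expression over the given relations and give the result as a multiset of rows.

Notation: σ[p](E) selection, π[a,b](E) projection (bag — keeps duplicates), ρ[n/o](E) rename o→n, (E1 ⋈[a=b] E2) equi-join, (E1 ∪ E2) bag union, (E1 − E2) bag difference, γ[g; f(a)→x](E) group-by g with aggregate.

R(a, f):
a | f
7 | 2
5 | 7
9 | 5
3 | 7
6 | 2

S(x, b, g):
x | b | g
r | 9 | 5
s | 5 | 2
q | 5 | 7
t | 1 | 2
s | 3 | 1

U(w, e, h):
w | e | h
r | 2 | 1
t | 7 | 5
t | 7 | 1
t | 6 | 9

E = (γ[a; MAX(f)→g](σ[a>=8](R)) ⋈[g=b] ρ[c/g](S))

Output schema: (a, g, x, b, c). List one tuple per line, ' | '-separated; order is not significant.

Row counts bottom-up:
  R → 5
  σ[a>=8](R) → 1
  γ[a; MAX(f)→g](σ[a>=8](R)) → 1
  S → 5
  ρ[c/g](S) → 5
  (γ[a; MAX(f)→g](σ[a>=8](R)) ⋈[g=b] ρ[c/g](S)) → 2

== RESULT ==
a | g | x | b | c
9 | 5 | q | 5 | 7
9 | 5 | s | 5 | 2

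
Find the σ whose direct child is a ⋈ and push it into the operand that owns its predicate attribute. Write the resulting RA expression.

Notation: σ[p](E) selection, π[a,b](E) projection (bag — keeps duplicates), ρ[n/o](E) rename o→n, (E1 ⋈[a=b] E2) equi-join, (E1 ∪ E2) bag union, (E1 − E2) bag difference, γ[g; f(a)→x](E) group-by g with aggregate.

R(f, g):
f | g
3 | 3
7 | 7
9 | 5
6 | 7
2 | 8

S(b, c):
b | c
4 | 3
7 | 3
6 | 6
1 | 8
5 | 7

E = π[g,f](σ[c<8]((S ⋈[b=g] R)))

σ filters on c, owned by the left side.
E' = π[g,f]((σ[c<8](S) ⋈[b=g] R))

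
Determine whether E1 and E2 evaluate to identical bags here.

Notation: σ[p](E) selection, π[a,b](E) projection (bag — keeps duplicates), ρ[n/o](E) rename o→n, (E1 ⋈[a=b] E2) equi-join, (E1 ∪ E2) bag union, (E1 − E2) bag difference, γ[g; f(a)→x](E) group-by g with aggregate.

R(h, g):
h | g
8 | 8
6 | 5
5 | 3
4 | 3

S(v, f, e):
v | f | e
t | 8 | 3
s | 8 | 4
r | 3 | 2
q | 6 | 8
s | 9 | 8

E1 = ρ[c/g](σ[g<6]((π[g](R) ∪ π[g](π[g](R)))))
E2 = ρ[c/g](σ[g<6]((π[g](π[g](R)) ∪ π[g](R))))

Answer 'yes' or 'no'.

E1 subexpression sizes:
  R → 4
  π[g](R) → 4
  R → 4
  π[g](R) → 4
  π[g](π[g](R)) → 4
  (π[g](R) ∪ π[g](π[g](R))) → 8
  σ[g<6]((π[g](R) ∪ π[g](π[g](R)))) → 6
  ρ[c/g](σ[g<6]((π[g](R) ∪ π[g](π[g](R))))) → 6
E2 subexpression sizes:
  R → 4
  π[g](R) → 4
  π[g](π[g](R)) → 4
  R → 4
  π[g](R) → 4
  (π[g](π[g](R)) ∪ π[g](R)) → 8
  σ[g<6]((π[g](π[g](R)) ∪ π[g](R))) → 6
  ρ[c/g](σ[g<6]((π[g](π[g](R)) ∪ π[g](R)))) → 6

E1 and E2 produce the same multiset:
c
3
3
3
3
5
5

yes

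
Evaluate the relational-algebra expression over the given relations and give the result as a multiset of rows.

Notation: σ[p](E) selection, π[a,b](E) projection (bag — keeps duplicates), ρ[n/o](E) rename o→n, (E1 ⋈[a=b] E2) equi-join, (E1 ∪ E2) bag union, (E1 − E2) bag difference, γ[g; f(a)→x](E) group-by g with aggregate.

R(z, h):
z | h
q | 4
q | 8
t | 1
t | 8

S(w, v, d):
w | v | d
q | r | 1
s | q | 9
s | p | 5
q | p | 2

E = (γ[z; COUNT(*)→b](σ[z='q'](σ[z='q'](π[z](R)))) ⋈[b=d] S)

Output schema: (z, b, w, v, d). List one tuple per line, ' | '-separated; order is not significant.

Stepwise |·|:
  R → 4
  π[z](R) → 4
  σ[z='q'](π[z](R)) → 2
  σ[z='q'](σ[z='q'](π[z](R))) → 2
  γ[z; COUNT(*)→b](σ[z='q'](σ[z='q'](π[z](R)))) → 1
  S → 4
  (γ[z; COUNT(*)→b](σ[z='q'](σ[z='q'](π[z](R)))) ⋈[b=d] S) → 1

== RESULT ==
z | b | w | v | d
q | 2 | q | p | 2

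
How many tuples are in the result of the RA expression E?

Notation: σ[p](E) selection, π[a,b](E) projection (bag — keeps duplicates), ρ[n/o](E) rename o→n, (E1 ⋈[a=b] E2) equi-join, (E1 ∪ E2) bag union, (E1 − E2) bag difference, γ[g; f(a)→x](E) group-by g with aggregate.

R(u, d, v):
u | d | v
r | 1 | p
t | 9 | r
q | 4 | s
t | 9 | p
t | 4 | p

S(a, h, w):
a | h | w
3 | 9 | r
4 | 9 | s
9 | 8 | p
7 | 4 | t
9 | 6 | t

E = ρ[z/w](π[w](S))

Row counts bottom-up:
  S → 5
  π[w](S) → 5
  ρ[z/w](π[w](S)) → 5

|E| = 5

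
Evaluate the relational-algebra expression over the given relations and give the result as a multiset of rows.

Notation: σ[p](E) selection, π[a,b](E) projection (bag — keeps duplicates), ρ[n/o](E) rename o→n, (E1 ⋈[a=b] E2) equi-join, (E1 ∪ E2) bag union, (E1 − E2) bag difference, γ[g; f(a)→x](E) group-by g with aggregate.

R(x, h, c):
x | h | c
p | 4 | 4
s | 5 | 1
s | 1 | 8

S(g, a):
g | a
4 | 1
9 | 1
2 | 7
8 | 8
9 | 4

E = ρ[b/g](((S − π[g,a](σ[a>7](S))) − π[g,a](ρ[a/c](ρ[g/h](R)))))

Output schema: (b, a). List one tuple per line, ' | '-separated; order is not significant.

Per-node cardinality:
  S → 5
  S → 5
  σ[a>7](S) → 1
  π[g,a](σ[a>7](S)) → 1
  (S − π[g,a](σ[a>7](S))) → 4
  R → 3
  ρ[g/h](R) → 3
  ρ[a/c](ρ[g/h](R)) → 3
  π[g,a](ρ[a/c](ρ[g/h](R))) → 3
  ((S − π[g,a](σ[a>7](S))) − π[g,a](ρ[a/c](ρ[g/h](R)))) → 4
  ρ[b/g](((S − π[g,a](σ[a>7](S))) − π[g,a](ρ[a/c](ρ[g/h](R))))) → 4

== RESULT ==
b | a
2 | 7
4 | 1
9 | 1
9 | 4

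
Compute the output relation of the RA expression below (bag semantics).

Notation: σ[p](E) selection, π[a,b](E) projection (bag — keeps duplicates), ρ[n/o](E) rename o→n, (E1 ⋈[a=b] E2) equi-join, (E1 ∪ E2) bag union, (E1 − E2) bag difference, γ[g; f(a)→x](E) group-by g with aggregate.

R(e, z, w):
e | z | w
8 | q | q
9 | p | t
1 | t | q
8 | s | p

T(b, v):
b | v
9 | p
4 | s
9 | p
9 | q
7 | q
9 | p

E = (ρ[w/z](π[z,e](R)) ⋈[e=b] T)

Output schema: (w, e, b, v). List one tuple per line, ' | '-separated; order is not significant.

Row counts bottom-up:
  R → 4
  π[z,e](R) → 4
  ρ[w/z](π[z,e](R)) → 4
  T → 6
  (ρ[w/z](π[z,e](R)) ⋈[e=b] T) → 4

== RESULT ==
w | e | b | v
p | 9 | 9 | p
p | 9 | 9 | p
p | 9 | 9 | p
p | 9 | 9 | q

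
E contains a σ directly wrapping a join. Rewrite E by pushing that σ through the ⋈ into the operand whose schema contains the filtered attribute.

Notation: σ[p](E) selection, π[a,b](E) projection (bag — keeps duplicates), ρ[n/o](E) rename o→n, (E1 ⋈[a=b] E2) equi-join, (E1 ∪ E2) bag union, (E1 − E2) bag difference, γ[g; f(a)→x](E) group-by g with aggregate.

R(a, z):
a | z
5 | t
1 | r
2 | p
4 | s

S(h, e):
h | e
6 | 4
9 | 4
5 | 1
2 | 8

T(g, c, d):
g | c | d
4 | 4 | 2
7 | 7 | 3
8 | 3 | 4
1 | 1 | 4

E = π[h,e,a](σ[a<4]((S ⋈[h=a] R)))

σ filters on a, owned by the right side.
E' = π[h,e,a]((S ⋈[h=a] σ[a<4](R)))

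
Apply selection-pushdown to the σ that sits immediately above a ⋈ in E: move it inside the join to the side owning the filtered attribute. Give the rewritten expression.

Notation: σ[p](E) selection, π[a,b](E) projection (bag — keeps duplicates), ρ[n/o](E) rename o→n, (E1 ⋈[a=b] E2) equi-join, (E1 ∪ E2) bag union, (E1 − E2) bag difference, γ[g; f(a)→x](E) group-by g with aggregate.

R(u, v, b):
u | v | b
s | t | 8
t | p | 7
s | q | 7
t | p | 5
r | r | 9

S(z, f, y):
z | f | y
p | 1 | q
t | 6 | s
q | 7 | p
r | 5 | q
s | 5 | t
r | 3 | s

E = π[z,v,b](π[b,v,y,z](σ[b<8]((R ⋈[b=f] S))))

σ filters on b, owned by the left side.
E' = π[z,v,b](π[b,v,y,z]((σ[b<8](R) ⋈[b=f] S)))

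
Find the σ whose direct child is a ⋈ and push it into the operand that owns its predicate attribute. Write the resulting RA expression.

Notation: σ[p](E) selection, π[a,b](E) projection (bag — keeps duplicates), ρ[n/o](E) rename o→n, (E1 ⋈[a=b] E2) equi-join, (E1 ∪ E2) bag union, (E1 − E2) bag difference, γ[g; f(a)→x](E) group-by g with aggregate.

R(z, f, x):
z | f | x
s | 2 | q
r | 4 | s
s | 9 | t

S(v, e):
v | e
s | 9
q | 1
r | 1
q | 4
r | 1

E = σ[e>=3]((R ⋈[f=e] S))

σ filters on e, owned by the right side.
E' = (R ⋈[f=e] σ[e>=3](S))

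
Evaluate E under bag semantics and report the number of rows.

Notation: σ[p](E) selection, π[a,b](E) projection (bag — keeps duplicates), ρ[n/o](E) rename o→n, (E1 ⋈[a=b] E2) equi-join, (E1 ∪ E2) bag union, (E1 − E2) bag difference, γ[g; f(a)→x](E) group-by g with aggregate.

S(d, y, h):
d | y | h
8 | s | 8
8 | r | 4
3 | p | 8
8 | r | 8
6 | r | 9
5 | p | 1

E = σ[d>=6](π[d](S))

Stepwise |·|:
  S → 6
  π[d](S) → 6
  σ[d>=6](π[d](S)) → 4

|E| = 4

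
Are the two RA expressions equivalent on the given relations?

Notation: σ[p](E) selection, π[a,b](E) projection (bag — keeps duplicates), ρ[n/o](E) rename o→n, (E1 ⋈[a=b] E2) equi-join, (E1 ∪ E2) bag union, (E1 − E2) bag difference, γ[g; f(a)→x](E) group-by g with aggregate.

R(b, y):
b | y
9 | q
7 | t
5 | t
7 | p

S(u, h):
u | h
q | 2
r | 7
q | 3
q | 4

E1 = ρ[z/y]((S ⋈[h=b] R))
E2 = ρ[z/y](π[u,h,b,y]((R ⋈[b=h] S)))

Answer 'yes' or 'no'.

E1 per-node cardinality:
  S → 4
  R → 4
  (S ⋈[h=b] R) → 2
  ρ[z/y]((S ⋈[h=b] R)) → 2
E2 per-node cardinality:
  R → 4
  S → 4
  (R ⋈[b=h] S) → 2
  π[u,h,b,y]((R ⋈[b=h] S)) → 2
  ρ[z/y](π[u,h,b,y]((R ⋈[b=h] S))) → 2

E1 and E2 produce the same multiset:
u | h | b | z
r | 7 | 7 | p
r | 7 | 7 | t

yes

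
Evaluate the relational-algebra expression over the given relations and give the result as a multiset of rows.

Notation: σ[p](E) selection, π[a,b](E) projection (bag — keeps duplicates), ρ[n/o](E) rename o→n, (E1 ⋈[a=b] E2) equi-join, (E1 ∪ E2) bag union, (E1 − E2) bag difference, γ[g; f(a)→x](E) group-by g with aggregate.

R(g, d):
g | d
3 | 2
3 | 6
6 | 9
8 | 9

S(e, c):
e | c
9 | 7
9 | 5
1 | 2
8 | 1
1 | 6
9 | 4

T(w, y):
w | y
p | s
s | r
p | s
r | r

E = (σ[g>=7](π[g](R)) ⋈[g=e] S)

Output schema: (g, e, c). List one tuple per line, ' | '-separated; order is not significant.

Row counts bottom-up:
  R → 4
  π[g](R) → 4
  σ[g>=7](π[g](R)) → 1
  S → 6
  (σ[g>=7](π[g](R)) ⋈[g=e] S) → 1

== RESULT ==
g | e | c
8 | 8 | 1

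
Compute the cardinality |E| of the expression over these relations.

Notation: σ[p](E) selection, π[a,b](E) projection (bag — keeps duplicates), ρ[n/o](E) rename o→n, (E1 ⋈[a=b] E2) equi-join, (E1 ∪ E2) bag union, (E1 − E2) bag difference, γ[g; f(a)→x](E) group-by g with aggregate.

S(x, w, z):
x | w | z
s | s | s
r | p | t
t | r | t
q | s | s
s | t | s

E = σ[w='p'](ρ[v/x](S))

Row counts bottom-up:
  S → 5
  ρ[v/x](S) → 5
  σ[w='p'](ρ[v/x](S)) → 1

|E| = 1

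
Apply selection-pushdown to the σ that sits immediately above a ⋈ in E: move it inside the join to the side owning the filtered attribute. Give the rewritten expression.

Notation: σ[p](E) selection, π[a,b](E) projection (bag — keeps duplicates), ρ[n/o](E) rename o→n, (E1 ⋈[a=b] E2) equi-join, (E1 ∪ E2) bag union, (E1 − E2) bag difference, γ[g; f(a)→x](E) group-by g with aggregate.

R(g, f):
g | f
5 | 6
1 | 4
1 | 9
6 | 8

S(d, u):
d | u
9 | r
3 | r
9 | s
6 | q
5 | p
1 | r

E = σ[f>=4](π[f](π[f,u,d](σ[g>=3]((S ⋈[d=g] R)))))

σ filters on g, owned by the right side.
E' = σ[f>=4](π[f](π[f,u,d]((S ⋈[d=g] σ[g>=3](R)))))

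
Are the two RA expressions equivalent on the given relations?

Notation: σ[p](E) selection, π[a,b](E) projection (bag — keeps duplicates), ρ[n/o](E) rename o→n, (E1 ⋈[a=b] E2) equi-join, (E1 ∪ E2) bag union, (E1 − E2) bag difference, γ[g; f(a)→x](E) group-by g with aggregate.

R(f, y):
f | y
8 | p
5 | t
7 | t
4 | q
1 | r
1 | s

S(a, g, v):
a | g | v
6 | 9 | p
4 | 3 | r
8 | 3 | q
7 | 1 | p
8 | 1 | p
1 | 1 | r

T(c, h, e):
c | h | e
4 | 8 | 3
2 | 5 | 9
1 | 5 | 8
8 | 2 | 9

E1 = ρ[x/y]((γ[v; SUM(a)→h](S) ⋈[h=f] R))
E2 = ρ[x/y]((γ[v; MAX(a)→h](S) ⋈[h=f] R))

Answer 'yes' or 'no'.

E1 subexpression sizes:
  S → 6
  γ[v; SUM(a)→h](S) → 3
  R → 6
  (γ[v; SUM(a)→h](S) ⋈[h=f] R) → 2
  ρ[x/y]((γ[v; SUM(a)→h](S) ⋈[h=f] R)) → 2
E2 subexpression sizes:
  S → 6
  γ[v; MAX(a)→h](S) → 3
  R → 6
  (γ[v; MAX(a)→h](S) ⋈[h=f] R) → 3
  ρ[x/y]((γ[v; MAX(a)→h](S) ⋈[h=f] R)) → 3

E1 result:
v | h | f | x
q | 8 | 8 | p
r | 5 | 5 | t
E2 result:
v | h | f | x
p | 8 | 8 | p
q | 8 | 8 | p
r | 4 | 4 | q
Witness: ('p', 8, 8, 'p') appears 0× in E1 but 1× in E2.

no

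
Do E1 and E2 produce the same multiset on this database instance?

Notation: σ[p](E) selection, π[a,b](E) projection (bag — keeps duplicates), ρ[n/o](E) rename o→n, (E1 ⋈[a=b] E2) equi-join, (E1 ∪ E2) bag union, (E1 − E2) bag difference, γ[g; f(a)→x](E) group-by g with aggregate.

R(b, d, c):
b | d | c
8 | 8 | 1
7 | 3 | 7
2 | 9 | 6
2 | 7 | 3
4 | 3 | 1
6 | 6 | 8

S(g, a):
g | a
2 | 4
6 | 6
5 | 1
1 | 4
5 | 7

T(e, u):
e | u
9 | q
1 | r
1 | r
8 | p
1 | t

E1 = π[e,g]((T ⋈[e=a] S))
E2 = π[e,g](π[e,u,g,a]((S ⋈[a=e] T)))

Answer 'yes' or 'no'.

E1 stepwise |·|:
  T → 5
  S → 5
  (T ⋈[e=a] S) → 3
  π[e,g]((T ⋈[e=a] S)) → 3
E2 stepwise |·|:
  S → 5
  T → 5
  (S ⋈[a=e] T) → 3
  π[e,u,g,a]((S ⋈[a=e] T)) → 3
  π[e,g](π[e,u,g,a]((S ⋈[a=e] T))) → 3

E1 and E2 produce the same multiset:
e | g
1 | 5
1 | 5
1 | 5

yes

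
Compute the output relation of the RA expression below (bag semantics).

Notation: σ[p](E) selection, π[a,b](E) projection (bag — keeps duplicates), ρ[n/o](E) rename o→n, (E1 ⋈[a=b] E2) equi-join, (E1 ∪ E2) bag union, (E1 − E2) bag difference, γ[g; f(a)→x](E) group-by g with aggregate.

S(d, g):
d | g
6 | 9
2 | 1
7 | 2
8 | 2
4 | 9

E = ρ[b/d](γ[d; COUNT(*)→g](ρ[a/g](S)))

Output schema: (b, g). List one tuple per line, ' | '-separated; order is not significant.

Per-node cardinality:
  S → 5
  ρ[a/g](S) → 5
  γ[d; COUNT(*)→g](ρ[a/g](S)) → 5
  ρ[b/d](γ[d; COUNT(*)→g](ρ[a/g](S))) → 5

== RESULT ==
b | g
2 | 1
4 | 1
6 | 1
7 | 1
8 | 1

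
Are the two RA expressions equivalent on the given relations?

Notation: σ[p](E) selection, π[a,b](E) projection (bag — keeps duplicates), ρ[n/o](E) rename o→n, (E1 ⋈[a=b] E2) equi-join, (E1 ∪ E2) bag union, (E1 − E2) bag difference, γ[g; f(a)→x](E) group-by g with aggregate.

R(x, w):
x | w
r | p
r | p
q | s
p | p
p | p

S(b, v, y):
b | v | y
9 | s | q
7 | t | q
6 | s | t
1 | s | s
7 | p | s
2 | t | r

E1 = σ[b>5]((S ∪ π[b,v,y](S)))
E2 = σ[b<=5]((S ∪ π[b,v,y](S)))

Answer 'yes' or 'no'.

E1 subexpression sizes:
  S → 6
  S → 6
  π[b,v,y](S) → 6
  (S ∪ π[b,v,y](S)) → 12
  σ[b>5]((S ∪ π[b,v,y](S))) → 8
E2 subexpression sizes:
  S → 6
  S → 6
  π[b,v,y](S) → 6
  (S ∪ π[b,v,y](S)) → 12
  σ[b<=5]((S ∪ π[b,v,y](S))) → 4

E1 result:
b | v | y
6 | s | t
6 | s | t
7 | p | s
7 | p | s
7 | t | q
7 | t | q
9 | s | q
9 | s | q
E2 result:
b | v | y
1 | s | s
1 | s | s
2 | t | r
2 | t | r
Witness: (1, 's', 's') appears 0× in E1 but 2× in E2.

no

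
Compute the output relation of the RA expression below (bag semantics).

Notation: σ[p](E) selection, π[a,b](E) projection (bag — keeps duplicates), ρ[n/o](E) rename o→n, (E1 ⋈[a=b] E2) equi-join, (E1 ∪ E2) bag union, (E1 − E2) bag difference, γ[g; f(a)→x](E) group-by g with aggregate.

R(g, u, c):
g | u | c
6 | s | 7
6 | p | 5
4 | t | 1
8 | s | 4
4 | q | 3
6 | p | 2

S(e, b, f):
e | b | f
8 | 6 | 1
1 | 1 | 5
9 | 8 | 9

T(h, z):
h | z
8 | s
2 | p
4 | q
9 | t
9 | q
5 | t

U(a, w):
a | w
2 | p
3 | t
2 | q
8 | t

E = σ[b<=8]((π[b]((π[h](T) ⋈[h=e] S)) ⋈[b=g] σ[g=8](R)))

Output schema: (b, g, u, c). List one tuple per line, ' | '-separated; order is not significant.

Subexpression sizes:
  T → 6
  π[h](T) → 6
  S → 3
  (π[h](T) ⋈[h=e] S) → 3
  π[b]((π[h](T) ⋈[h=e] S)) → 3
  R → 6
  σ[g=8](R) → 1
  (π[b]((π[h](T) ⋈[h=e] S)) ⋈[b=g] σ[g=8](R)) → 2
  σ[b<=8]((π[b]((π[h](T) ⋈[h=e] S)) ⋈[b=g] σ[g=8](R))) → 2

== RESULT ==
b | g | u | c
8 | 8 | s | 4
8 | 8 | s | 4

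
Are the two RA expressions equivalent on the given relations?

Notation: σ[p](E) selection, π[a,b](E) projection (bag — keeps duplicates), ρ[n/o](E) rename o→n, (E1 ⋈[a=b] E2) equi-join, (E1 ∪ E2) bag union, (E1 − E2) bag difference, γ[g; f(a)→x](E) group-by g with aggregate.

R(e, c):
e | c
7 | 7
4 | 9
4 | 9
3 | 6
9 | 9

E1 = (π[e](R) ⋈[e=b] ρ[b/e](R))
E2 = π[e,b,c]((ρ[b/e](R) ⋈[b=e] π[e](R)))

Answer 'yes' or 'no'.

E1 row counts bottom-up:
  R → 5
  π[e](R) → 5
  R → 5
  ρ[b/e](R) → 5
  (π[e](R) ⋈[e=b] ρ[b/e](R)) → 7
E2 row counts bottom-up:
  R → 5
  ρ[b/e](R) → 5
  R → 5
  π[e](R) → 5
  (ρ[b/e](R) ⋈[b=e] π[e](R)) → 7
  π[e,b,c]((ρ[b/e](R) ⋈[b=e] π[e](R))) → 7

E1 and E2 produce the same multiset:
e | b | c
3 | 3 | 6
4 | 4 | 9
4 | 4 | 9
4 | 4 | 9
4 | 4 | 9
7 | 7 | 7
9 | 9 | 9

yes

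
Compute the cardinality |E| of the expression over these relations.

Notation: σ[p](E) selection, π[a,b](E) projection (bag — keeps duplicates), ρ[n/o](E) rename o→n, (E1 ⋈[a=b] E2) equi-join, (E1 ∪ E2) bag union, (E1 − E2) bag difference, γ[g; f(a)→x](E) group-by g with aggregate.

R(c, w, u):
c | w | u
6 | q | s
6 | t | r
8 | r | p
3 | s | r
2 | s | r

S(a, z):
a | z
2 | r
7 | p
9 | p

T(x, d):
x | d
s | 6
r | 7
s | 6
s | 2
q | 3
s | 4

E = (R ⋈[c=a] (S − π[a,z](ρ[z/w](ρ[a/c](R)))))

Subexpression sizes:
  R → 5
  S → 3
  R → 5
  ρ[a/c](R) → 5
  ρ[z/w](ρ[a/c](R)) → 5
  π[a,z](ρ[z/w](ρ[a/c](R))) → 5
  (S − π[a,z](ρ[z/w](ρ[a/c](R)))) → 3
  (R ⋈[c=a] (S − π[a,z](ρ[z/w](ρ[a/c](R))))) → 1

|E| = 1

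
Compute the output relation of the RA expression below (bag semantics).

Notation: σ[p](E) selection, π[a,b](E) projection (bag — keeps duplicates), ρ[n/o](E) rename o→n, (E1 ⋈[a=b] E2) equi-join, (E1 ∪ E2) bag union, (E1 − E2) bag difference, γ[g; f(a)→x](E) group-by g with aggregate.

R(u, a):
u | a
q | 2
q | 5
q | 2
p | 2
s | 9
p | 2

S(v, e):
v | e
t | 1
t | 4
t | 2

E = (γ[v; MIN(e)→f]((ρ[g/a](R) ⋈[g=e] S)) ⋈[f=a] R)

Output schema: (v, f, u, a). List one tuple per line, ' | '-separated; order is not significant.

Per-node cardinality:
  R → 6
  ρ[g/a](R) → 6
  S → 3
  (ρ[g/a](R) ⋈[g=e] S) → 4
  γ[v; MIN(e)→f]((ρ[g/a](R) ⋈[g=e] S)) → 1
  R → 6
  (γ[v; MIN(e)→f]((ρ[g/a](R) ⋈[g=e] S)) ⋈[f=a] R) → 4

== RESULT ==
v | f | u | a
t | 2 | p | 2
t | 2 | p | 2
t | 2 | q | 2
t | 2 | q | 2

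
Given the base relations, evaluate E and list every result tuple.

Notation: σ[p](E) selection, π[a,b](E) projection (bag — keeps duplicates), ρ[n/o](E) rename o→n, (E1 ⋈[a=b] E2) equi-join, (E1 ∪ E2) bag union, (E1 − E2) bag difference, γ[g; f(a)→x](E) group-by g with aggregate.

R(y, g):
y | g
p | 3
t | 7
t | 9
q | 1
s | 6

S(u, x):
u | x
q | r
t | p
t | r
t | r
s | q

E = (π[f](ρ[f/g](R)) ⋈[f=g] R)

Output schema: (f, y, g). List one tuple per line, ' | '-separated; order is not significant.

Per-node cardinality:
  R → 5
  ρ[f/g](R) → 5
  π[f](ρ[f/g](R)) → 5
  R → 5
  (π[f](ρ[f/g](R)) ⋈[f=g] R) → 5

== RESULT ==
f | y | g
1 | q | 1
3 | p | 3
6 | s | 6
7 | t | 7
9 | t | 9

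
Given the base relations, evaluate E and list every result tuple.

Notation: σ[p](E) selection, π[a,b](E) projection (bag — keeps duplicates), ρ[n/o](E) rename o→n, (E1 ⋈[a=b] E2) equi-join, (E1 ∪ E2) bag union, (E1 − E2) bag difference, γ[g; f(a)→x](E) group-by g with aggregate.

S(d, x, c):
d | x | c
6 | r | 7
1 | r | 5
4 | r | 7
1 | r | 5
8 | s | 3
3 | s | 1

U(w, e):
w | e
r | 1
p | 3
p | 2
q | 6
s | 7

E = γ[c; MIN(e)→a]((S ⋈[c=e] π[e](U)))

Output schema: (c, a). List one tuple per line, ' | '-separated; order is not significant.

Row counts bottom-up:
  S → 6
  U → 5
  π[e](U) → 5
  (S ⋈[c=e] π[e](U)) → 4
  γ[c; MIN(e)→a]((S ⋈[c=e] π[e](U))) → 3

== RESULT ==
c | a
1 | 1
3 | 3
7 | 7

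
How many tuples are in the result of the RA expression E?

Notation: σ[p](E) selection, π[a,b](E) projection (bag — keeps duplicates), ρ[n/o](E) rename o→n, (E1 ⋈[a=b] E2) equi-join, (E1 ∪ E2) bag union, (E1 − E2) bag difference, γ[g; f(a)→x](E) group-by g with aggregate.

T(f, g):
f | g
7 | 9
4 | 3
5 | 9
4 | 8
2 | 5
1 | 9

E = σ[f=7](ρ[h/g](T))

Stepwise |·|:
  T → 6
  ρ[h/g](T) → 6
  σ[f=7](ρ[h/g](T)) → 1

|E| = 1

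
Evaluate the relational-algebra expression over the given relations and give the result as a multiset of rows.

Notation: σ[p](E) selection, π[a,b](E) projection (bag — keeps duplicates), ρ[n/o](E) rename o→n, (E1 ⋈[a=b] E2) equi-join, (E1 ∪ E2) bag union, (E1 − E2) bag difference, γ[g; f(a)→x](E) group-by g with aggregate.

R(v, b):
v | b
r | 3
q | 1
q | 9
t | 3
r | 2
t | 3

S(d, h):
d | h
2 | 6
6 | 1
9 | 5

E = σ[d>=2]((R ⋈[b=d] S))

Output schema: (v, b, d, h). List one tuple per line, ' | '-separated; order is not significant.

Per-node cardinality:
  R → 6
  S → 3
  (R ⋈[b=d] S) → 2
  σ[d>=2]((R ⋈[b=d] S)) → 2

== RESULT ==
v | b | d | h
q | 9 | 9 | 5
r | 2 | 2 | 6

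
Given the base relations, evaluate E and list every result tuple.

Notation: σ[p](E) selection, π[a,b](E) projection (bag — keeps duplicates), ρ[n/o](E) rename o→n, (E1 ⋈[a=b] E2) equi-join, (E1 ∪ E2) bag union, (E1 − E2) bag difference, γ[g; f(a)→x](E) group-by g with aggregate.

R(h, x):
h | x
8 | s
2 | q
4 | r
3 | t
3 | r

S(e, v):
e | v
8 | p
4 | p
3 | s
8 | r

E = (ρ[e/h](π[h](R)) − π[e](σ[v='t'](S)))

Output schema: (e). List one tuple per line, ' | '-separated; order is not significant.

Per-node cardinality:
  R → 5
  π[h](R) → 5
  ρ[e/h](π[h](R)) → 5
  S → 4
  σ[v='t'](S) → 0
  π[e](σ[v='t'](S)) → 0
  (ρ[e/h](π[h](R)) − π[e](σ[v='t'](S))) → 5

== RESULT ==
e
2
3
3
4
8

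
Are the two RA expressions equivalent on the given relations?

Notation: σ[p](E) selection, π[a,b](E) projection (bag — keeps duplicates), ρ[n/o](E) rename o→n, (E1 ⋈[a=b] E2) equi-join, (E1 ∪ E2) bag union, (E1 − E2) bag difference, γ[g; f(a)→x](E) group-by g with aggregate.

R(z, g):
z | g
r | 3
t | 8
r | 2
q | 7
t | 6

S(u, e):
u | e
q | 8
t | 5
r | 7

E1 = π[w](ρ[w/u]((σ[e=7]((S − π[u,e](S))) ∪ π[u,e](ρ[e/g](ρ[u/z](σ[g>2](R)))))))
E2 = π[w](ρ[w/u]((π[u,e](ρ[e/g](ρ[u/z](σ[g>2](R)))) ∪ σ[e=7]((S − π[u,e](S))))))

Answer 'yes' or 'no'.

E1 per-node cardinality:
  S → 3
  S → 3
  π[u,e](S) → 3
  (S − π[u,e](S)) → 0
  σ[e=7]((S − π[u,e](S))) → 0
  R → 5
  σ[g>2](R) → 4
  ρ[u/z](σ[g>2](R)) → 4
  ρ[e/g](ρ[u/z](σ[g>2](R))) → 4
  π[u,e](ρ[e/g](ρ[u/z](σ[g>2](R)))) → 4
  (σ[e=7]((S − π[u,e](S))) ∪ π[u,e](ρ[e/g](ρ[u/z](σ[g>2](R))))) → 4
  ρ[w/u]((σ[e=7]((S − π[u,e](S))) ∪ π[u,e](ρ[e/g](ρ[u/z](σ[g>2](R)))))) → 4
  π[w](ρ[w/u]((σ[e=7]((S − π[u,e](S))) ∪ π[u,e](ρ[e/g](ρ[u/z](σ[g>2](R))))))) → 4
E2 per-node cardinality:
  R → 5
  σ[g>2](R) → 4
  ρ[u/z](σ[g>2](R)) → 4
  ρ[e/g](ρ[u/z](σ[g>2](R))) → 4
  π[u,e](ρ[e/g](ρ[u/z](σ[g>2](R)))) → 4
  S → 3
  S → 3
  π[u,e](S) → 3
  (S − π[u,e](S)) → 0
  σ[e=7]((S − π[u,e](S))) → 0
  (π[u,e](ρ[e/g](ρ[u/z](σ[g>2](R)))) ∪ σ[e=7]((S − π[u,e](S)))) → 4
  ρ[w/u]((π[u,e](ρ[e/g](ρ[u/z](σ[g>2](R)))) ∪ σ[e=7]((S − π[u,e](S))))) → 4
  π[w](ρ[w/u]((π[u,e](ρ[e/g](ρ[u/z](σ[g>2](R)))) ∪ σ[e=7]((S − π[u,e](S)))))) → 4

E1 and E2 produce the same multiset:
w
q
r
t
t

yes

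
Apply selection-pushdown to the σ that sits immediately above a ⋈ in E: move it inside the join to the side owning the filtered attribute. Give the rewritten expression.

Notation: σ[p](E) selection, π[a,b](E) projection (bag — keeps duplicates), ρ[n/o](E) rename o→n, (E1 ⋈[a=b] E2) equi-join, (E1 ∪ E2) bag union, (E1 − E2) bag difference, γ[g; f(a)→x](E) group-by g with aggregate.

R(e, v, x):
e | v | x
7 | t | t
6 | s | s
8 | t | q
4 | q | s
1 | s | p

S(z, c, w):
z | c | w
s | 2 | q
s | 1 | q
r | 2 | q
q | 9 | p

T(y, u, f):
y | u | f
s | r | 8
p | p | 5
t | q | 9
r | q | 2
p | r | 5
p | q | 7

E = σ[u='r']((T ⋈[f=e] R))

σ filters on u, owned by the left side.
E' = (σ[u='r'](T) ⋈[f=e] R)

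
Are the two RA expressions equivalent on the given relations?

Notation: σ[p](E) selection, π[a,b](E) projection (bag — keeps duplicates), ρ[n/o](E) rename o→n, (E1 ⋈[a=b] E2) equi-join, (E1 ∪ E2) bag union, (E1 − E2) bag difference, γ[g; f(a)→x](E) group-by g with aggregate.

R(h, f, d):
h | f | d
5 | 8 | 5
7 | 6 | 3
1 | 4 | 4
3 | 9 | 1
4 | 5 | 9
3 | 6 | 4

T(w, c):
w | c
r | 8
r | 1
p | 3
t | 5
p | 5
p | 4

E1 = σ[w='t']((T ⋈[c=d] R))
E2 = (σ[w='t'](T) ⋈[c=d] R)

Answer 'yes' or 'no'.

E1 row counts bottom-up:
  T → 6
  R → 6
  (T ⋈[c=d] R) → 6
  σ[w='t']((T ⋈[c=d] R)) → 1
E2 row counts bottom-up:
  T → 6
  σ[w='t'](T) → 1
  R → 6
  (σ[w='t'](T) ⋈[c=d] R) → 1

E1 and E2 produce the same multiset:
w | c | h | f | d
t | 5 | 5 | 8 | 5

yes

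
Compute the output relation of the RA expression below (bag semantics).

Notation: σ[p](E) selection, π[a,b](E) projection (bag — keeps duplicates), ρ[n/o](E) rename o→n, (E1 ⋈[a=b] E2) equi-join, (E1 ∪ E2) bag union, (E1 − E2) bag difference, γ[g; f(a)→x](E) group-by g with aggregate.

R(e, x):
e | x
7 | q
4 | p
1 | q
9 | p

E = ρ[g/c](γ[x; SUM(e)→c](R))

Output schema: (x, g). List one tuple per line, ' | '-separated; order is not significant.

Row counts bottom-up:
  R → 4
  γ[x; SUM(e)→c](R) → 2
  ρ[g/c](γ[x; SUM(e)→c](R)) → 2

== RESULT ==
x | g
p | 13
q | 8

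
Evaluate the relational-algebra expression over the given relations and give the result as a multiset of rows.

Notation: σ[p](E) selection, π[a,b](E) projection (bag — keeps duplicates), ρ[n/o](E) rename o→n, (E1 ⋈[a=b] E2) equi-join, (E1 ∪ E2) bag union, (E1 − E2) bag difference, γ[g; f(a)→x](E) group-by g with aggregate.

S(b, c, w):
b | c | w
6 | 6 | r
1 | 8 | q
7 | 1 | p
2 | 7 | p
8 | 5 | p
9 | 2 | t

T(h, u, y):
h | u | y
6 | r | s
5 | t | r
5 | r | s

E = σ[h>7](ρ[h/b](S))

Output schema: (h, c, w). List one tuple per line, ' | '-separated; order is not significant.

Per-node cardinality:
  S → 6
  ρ[h/b](S) → 6
  σ[h>7](ρ[h/b](S)) → 2

== RESULT ==
h | c | w
8 | 5 | p
9 | 2 | t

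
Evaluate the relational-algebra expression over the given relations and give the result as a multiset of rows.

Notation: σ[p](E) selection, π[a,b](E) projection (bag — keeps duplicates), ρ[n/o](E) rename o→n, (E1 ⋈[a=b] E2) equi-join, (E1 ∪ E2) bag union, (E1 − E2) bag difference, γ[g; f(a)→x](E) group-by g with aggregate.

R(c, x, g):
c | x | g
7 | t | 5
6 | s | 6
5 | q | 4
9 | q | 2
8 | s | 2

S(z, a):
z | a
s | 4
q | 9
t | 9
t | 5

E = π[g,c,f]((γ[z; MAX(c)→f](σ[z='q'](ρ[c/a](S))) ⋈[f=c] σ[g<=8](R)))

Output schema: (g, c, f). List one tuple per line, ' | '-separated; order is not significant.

Per-node cardinality:
  S → 4
  ρ[c/a](S) → 4
  σ[z='q'](ρ[c/a](S)) → 1
  γ[z; MAX(c)→f](σ[z='q'](ρ[c/a](S))) → 1
  R → 5
  σ[g<=8](R) → 5
  (γ[z; MAX(c)→f](σ[z='q'](ρ[c/a](S))) ⋈[f=c] σ[g<=8](R)) → 1
  π[g,c,f]((γ[z; MAX(c)→f](σ[z='q'](ρ[c/a](S))) ⋈[f=c] σ[g<=8](R))) → 1

== RESULT ==
g | c | f
2 | 9 | 9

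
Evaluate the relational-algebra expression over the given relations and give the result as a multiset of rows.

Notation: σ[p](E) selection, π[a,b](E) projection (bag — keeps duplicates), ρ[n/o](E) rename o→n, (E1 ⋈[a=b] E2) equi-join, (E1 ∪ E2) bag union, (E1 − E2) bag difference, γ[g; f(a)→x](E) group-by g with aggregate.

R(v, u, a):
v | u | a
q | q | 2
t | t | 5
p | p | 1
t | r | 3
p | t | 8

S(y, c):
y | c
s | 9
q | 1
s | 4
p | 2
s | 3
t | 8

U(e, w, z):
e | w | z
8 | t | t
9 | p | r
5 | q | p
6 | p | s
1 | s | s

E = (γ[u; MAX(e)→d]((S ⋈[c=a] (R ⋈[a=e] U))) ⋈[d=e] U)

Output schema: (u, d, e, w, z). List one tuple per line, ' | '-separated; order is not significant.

Stepwise |·|:
  S → 6
  R → 5
  U → 5
  (R ⋈[a=e] U) → 3
  (S ⋈[c=a] (R ⋈[a=e] U)) → 2
  γ[u; MAX(e)→d]((S ⋈[c=a] (R ⋈[a=e] U))) → 2
  U → 5
  (γ[u; MAX(e)→d]((S ⋈[c=a] (R ⋈[a=e] U))) ⋈[d=e] U) → 2

== RESULT ==
u | d | e | w | z
p | 1 | 1 | s | s
t | 8 | 8 | t | t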